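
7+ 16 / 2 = 15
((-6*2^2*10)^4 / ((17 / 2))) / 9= 737280000/17 = 43369411.76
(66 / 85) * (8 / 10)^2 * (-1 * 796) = -840576/2125 = -395.57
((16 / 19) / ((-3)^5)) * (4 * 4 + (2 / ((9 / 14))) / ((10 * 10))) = -57712/1038825 = -0.06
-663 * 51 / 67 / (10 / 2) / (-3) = 11271/335 = 33.64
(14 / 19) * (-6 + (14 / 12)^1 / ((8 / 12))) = -119/38 = -3.13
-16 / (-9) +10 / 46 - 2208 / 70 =-214073/7245 = -29.55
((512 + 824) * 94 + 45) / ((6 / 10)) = 628145/3 = 209381.67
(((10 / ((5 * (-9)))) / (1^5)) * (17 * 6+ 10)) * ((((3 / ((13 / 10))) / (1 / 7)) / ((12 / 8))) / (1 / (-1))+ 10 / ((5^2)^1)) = 150976/585 = 258.08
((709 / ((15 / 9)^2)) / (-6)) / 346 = -2127/17300 = -0.12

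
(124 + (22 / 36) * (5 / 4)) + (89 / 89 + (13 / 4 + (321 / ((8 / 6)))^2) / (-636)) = 1057057/30528 = 34.63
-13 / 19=-0.68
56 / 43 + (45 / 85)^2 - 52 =-626537/12427 = -50.42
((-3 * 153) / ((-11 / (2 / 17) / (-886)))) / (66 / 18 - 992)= 143532/32615 = 4.40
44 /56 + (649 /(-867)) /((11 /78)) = -18297/4046 = -4.52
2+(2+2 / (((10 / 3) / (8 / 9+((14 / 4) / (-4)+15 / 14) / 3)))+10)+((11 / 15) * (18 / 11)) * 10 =22321/840 = 26.57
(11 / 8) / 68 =11/544 = 0.02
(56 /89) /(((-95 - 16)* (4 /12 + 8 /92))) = -0.01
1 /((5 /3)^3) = 27/125 = 0.22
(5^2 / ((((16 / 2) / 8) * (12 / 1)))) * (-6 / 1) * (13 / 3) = -325/6 = -54.17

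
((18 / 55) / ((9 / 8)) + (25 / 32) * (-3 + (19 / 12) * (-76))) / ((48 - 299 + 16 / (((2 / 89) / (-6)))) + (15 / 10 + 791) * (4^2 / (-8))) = 253607/16125120 = 0.02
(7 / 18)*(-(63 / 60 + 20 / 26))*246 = -135751/780 = -174.04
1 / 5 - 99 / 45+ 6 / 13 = -20/13 = -1.54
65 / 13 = 5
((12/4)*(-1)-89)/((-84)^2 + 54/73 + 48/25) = -83950/6441027 = -0.01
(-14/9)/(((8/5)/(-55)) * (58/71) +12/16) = -1093400/510471 = -2.14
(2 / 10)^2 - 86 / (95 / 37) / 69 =-14599/32775 = -0.45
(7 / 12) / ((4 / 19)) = 133/48 = 2.77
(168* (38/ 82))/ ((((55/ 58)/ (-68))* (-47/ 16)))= 201427968/105985 = 1900.53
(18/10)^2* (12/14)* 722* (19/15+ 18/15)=4327668/875 = 4945.91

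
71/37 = 1.92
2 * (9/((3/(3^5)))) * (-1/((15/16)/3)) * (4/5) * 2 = -186624/25 = -7464.96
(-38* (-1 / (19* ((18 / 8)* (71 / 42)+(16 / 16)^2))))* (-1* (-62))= 6944/269 = 25.81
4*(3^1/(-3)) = -4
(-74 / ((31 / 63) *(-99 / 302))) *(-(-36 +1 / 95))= 534854684/32395 = 16510.41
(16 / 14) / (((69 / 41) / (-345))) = -1640/7 = -234.29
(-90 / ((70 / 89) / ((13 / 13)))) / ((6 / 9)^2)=-257.46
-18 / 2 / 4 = -9/4 = -2.25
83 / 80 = 1.04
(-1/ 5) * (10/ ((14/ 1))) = -1/7 = -0.14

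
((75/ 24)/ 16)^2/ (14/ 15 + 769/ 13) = 121875/191971328 = 0.00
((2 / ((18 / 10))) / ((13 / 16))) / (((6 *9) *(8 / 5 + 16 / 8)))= 200/28431 = 0.01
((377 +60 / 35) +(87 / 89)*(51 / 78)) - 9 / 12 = 12265237/32396 = 378.60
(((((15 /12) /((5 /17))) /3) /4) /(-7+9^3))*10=85/17328 = 0.00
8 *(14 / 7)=16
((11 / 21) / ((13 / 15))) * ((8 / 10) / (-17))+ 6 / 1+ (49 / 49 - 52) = -69659/1547 = -45.03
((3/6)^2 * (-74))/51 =-0.36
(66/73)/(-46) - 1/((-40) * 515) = -678121/34587400 = -0.02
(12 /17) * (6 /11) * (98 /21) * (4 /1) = 7.19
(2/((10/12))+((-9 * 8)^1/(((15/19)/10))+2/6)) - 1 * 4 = -13699/15 = -913.27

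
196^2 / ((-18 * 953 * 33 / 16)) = -307328/283041 = -1.09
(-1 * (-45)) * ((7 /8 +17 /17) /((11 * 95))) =135/1672 = 0.08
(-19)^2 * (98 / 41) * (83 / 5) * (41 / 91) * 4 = 1677928/65 = 25814.28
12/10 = 1.20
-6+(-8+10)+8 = 4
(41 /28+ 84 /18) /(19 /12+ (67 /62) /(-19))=303335/75523 = 4.02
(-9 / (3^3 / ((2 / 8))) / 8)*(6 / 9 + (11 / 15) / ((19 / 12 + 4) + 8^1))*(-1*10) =881/11736 = 0.08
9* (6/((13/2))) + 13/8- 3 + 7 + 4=1865/104 = 17.93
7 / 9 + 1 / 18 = 5/6 = 0.83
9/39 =3/13 = 0.23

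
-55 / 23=-2.39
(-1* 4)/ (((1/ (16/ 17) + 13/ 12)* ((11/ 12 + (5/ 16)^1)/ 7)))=-64512/6077 = -10.62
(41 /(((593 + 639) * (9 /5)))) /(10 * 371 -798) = 205/32288256 = 0.00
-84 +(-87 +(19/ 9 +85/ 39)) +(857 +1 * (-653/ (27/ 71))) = -360427/351 = -1026.86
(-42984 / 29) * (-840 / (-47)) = -36106560/1363 = -26490.51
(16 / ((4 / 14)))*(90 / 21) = 240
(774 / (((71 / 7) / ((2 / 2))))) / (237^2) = 602/443111 = 0.00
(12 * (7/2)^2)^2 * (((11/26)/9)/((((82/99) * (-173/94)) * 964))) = -122890383/177778952 = -0.69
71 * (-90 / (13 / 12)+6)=-71142/13 = -5472.46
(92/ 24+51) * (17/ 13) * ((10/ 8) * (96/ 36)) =27965/117 = 239.02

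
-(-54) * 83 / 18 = 249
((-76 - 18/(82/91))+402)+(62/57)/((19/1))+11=14079376/44403 = 317.08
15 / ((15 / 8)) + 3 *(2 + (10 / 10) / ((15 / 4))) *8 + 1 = 317/5 = 63.40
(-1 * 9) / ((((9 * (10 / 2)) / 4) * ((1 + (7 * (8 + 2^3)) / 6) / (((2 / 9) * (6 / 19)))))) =-16/5605 = 0.00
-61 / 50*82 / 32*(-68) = 42517/200 = 212.58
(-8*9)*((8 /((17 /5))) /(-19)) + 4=4172/323 = 12.92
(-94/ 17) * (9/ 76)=-423/646 = -0.65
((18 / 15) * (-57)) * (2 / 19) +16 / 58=-1004/145 = -6.92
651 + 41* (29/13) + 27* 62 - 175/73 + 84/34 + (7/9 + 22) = 354180878/145197 = 2439.31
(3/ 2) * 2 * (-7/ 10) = -21/10 = -2.10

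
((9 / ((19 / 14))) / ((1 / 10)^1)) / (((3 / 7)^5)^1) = 2352980/513 = 4586.71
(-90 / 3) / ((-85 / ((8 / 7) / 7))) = 48/833 = 0.06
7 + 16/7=65/7 = 9.29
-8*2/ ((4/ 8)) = -32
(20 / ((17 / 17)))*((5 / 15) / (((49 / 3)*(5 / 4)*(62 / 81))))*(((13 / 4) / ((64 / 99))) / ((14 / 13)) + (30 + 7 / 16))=10191339/680512 = 14.98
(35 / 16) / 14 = 5/32 = 0.16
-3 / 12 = -1/4 = -0.25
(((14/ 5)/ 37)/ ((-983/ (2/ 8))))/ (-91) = 1/4728230 = 0.00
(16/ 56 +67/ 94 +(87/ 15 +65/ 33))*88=3807844/4935 = 771.60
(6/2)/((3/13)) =13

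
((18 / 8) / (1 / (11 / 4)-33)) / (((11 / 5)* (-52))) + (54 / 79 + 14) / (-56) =-10802555/41293616 = -0.26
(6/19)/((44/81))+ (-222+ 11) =-87955/418 = -210.42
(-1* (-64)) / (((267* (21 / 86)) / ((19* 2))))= 209152/5607 = 37.30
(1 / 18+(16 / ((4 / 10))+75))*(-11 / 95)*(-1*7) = 8393/90 = 93.26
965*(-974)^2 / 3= 305157446.67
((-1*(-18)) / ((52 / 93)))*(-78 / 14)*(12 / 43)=-15066/301 = -50.05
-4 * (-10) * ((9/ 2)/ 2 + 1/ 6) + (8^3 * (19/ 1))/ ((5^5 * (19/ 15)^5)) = 38166338/390963 = 97.62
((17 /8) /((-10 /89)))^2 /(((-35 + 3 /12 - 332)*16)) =-2289169/37555200 = -0.06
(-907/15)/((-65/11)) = 9977/975 = 10.23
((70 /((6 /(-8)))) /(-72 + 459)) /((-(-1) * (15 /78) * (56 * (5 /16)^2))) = -6656/29025 = -0.23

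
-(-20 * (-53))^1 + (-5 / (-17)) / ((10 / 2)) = -18019/17 = -1059.94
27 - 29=-2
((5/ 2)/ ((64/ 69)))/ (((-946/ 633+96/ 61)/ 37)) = 492894945/391936 = 1257.59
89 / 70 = 1.27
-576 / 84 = -48/7 = -6.86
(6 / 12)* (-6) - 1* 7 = -10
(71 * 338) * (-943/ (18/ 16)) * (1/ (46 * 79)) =-3935672/711 = -5535.40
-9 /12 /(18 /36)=-3/2 = -1.50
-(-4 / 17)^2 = -0.06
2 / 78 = 1/39 = 0.03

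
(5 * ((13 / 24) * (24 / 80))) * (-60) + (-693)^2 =1920801/4 = 480200.25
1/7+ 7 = 50/7 = 7.14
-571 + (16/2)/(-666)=-190147/333 = -571.01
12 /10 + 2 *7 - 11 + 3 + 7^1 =71/5 = 14.20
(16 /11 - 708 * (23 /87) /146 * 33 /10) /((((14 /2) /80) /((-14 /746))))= 5171696/8686051 = 0.60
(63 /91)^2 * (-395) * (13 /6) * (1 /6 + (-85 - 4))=145755/4 = 36438.75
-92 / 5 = -18.40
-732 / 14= -366/7 = -52.29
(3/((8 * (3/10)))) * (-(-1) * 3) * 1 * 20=75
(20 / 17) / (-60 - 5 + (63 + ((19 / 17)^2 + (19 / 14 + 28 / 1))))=4760/115741 = 0.04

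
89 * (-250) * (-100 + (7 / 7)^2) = 2202750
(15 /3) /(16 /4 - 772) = -5/768 = -0.01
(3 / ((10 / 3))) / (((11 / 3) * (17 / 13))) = 351/1870 = 0.19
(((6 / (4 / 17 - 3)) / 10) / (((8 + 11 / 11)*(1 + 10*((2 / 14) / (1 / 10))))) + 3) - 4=-1.00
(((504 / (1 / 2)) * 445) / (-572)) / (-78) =18690/1859 = 10.05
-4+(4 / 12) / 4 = -47/12 = -3.92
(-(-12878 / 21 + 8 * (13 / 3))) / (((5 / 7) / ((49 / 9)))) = 4410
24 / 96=1/4 = 0.25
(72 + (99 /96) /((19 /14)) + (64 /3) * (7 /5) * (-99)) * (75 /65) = -13151223/3952 = -3327.74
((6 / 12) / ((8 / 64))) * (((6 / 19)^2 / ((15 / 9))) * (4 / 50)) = 864/45125 = 0.02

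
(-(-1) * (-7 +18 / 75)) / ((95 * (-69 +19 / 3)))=507/446500 = 0.00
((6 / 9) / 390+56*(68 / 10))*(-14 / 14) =-222769/585 = -380.80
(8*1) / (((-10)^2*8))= 1/100 = 0.01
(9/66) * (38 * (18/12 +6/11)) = 2565/242 = 10.60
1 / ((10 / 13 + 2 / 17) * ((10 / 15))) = 663/392 = 1.69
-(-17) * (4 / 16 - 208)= -14127/4 = -3531.75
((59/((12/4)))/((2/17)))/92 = 1003/552 = 1.82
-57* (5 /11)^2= -1425/121 = -11.78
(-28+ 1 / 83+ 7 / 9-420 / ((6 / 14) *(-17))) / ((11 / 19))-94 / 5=2144404/63495 = 33.77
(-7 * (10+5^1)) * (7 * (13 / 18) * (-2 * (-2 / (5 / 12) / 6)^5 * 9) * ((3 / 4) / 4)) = -366912/625 = -587.06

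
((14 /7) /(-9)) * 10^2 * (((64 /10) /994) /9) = -640/40257 = -0.02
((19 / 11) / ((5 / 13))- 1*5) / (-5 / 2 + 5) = -56/275 = -0.20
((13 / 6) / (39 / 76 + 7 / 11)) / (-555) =-5434/1600065 = 0.00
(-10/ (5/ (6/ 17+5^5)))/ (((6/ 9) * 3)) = -53131/17 = -3125.35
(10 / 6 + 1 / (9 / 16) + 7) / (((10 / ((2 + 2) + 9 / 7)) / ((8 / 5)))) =13912/1575 = 8.83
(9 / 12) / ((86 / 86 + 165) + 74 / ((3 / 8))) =9/4360 = 0.00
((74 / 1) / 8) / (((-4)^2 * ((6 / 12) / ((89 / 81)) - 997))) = -3293/5676320 = 0.00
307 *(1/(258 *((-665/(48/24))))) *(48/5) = -4912/142975 = -0.03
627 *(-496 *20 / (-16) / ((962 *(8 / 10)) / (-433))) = -210405525/962 = -218716.76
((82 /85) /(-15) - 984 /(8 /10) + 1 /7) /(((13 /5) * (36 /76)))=-998.65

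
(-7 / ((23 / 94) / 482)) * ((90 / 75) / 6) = -317156/115 = -2757.88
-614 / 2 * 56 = -17192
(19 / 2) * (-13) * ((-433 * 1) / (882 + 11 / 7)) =748657/12370 = 60.52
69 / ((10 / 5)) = 69/2 = 34.50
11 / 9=1.22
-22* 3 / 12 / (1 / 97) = -533.50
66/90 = 11/15 = 0.73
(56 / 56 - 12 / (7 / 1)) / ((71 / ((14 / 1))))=-10/71 = -0.14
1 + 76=77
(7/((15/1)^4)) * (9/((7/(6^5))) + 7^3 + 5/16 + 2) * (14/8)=8108933/3240000 = 2.50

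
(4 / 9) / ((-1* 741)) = -4/6669 = 0.00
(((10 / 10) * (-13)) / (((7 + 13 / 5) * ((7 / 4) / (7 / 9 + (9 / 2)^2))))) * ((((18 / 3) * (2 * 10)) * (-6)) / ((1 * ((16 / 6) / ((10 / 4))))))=1230125/112 = 10983.26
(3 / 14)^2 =9/196 = 0.05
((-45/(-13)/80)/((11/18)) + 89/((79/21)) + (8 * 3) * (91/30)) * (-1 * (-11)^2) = -479814929/41080 = -11680.01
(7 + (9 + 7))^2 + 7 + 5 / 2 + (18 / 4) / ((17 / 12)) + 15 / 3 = 18587/34 = 546.68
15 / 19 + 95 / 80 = 601/304 = 1.98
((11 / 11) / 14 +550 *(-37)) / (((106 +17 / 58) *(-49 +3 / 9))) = 8262071/2100210 = 3.93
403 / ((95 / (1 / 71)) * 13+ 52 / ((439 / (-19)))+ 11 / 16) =2830672/615888461 = 0.00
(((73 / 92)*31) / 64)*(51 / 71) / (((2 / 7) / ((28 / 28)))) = 0.97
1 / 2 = 0.50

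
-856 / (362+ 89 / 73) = -62488/26515 = -2.36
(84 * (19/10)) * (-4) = -3192/5 = -638.40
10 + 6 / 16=83/8 = 10.38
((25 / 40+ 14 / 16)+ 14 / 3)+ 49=331/6 = 55.17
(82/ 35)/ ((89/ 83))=6806/3115 = 2.18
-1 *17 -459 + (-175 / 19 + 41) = -8440/19 = -444.21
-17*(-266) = 4522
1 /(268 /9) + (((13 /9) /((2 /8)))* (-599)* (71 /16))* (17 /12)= -629725931/28944 = -21756.70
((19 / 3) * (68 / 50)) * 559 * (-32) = -154075.31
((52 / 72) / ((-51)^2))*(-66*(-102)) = 1.87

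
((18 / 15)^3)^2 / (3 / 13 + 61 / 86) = 52161408/16421875 = 3.18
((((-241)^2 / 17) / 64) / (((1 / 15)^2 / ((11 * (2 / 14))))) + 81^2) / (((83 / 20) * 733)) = 968595255/115837456 = 8.36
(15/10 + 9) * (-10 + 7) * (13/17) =-819/34 = -24.09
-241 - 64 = -305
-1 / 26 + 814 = 21163/26 = 813.96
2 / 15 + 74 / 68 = 623/510 = 1.22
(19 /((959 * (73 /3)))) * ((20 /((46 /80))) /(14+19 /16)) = 243200/130423041 = 0.00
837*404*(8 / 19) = 2705184/19 = 142378.11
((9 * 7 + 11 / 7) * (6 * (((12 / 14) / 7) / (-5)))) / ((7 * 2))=-0.68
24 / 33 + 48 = 48.73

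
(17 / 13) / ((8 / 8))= 17/13 = 1.31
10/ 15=2/3 = 0.67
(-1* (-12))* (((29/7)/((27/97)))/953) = 11252/60039 = 0.19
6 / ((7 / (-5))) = -30/7 = -4.29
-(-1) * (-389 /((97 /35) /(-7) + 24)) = -95305/5783 = -16.48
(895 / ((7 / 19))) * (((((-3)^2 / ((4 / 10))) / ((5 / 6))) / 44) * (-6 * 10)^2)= 413221500/77 = 5366512.99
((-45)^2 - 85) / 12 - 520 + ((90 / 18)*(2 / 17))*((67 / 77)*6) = -1395115/3927 = -355.26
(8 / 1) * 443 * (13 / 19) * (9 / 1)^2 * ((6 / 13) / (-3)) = -574128/19 = -30217.26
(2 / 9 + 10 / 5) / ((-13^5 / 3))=-20/1113879 = 0.00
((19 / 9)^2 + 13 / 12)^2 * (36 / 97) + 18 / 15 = 17807237/1414260 = 12.59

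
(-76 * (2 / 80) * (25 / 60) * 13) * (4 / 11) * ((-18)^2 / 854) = -6669/4697 = -1.42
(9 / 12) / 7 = 3/28 = 0.11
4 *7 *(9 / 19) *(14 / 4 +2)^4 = 12136.62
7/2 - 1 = 5/2 = 2.50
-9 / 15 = -3/5 = -0.60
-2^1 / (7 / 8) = -16/7 = -2.29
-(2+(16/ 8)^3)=-10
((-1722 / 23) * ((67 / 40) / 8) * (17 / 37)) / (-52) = 980679/7080320 = 0.14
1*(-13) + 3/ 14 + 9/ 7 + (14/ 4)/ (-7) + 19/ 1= 7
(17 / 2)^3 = 4913/8 = 614.12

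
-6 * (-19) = 114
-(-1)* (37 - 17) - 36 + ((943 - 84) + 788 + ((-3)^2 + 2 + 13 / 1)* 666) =17615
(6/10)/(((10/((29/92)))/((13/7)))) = 1131/32200 = 0.04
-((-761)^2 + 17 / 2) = -1158259/2 = -579129.50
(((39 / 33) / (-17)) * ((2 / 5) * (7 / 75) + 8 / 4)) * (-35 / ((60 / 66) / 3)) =34762/2125 = 16.36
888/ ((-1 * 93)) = -296/31 = -9.55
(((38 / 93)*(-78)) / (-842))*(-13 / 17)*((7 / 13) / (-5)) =3458/1109335 = 0.00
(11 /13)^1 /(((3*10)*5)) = 0.01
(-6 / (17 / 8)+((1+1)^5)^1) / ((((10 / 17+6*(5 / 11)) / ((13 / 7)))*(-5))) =-3.27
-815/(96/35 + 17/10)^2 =-3993500/96721 = -41.29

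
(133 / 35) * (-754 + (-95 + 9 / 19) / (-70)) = -500512/175 = -2860.07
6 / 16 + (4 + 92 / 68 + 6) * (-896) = -1383373/136 = -10171.86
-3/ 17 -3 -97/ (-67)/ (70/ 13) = -231823/79730 = -2.91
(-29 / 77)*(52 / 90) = -754/3465 = -0.22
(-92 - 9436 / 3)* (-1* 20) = 194240/3 = 64746.67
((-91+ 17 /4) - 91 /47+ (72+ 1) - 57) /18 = -4.04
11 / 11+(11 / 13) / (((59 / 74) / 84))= 90.15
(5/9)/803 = 5/7227 = 0.00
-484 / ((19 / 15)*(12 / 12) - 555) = 0.87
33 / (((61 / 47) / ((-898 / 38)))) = -696399/1159 = -600.86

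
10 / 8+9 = 41/4 = 10.25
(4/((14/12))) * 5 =120/7 = 17.14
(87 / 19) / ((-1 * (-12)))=29/76 = 0.38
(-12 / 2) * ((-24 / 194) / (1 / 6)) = 432/97 = 4.45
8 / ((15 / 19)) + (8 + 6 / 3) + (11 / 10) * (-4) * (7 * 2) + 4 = -562/15 = -37.47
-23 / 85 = -0.27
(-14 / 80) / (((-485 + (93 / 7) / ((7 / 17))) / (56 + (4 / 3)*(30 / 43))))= 52479/2384780 = 0.02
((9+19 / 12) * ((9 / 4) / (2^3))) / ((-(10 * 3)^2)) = -127/38400 = 0.00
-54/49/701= -54/34349 = 0.00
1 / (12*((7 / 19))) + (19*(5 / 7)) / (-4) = -3.17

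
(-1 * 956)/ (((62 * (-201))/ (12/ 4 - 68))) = -31070/6231 = -4.99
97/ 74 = 1.31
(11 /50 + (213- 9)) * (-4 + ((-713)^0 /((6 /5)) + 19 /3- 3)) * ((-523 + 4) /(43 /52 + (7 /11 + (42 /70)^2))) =-252609929/26073 = -9688.56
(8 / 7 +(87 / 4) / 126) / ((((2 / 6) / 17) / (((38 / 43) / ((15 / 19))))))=1356277/18060 = 75.10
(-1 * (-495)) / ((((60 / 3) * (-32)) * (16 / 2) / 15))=-1485/1024 = -1.45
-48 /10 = -24/5 = -4.80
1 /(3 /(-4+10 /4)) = -1/2 = -0.50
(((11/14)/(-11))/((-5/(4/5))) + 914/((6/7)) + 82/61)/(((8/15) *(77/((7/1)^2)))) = 3108431/2440 = 1273.95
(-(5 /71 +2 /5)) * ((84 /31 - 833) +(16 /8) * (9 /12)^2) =34340711/88040 = 390.06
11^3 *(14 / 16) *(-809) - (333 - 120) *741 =-8800117/8 = -1100014.62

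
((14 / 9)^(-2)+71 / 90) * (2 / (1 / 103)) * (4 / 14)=1092109/15435 = 70.76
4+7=11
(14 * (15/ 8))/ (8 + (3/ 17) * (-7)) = 357/92 = 3.88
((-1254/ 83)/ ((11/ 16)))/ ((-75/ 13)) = 7904/2075 = 3.81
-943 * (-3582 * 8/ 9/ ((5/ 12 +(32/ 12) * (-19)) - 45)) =-31522.44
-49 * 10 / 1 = -490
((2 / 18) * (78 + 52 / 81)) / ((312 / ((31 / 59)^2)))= 235445/30451788 = 0.01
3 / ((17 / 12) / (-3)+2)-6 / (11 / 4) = -12/55 = -0.22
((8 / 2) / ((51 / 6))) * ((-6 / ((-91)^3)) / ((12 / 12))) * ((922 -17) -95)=38880/12810707 = 0.00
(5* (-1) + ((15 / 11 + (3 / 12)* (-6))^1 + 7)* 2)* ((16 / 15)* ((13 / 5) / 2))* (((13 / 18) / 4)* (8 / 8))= 5408/2475 = 2.19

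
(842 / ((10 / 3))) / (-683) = -1263/3415 = -0.37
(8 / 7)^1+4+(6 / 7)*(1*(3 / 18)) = 37/7 = 5.29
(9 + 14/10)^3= 140608/125 = 1124.86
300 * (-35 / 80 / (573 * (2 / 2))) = -175/764 = -0.23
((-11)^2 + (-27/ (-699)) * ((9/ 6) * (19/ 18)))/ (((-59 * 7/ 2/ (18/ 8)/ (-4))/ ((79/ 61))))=80221419/11739938 = 6.83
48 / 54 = 8/9 = 0.89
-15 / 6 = -5/2 = -2.50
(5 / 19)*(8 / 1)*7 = 280/19 = 14.74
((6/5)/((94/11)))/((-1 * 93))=-11/7285 = 0.00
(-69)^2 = 4761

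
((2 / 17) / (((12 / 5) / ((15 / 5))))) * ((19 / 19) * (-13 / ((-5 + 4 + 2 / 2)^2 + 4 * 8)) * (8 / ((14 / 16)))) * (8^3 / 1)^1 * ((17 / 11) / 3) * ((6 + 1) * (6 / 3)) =-66560/33 = -2016.97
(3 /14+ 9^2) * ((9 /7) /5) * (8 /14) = 20466/1715 = 11.93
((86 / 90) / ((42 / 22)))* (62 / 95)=29326/89775 = 0.33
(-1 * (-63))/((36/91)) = 637/4 = 159.25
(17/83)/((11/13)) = 221/913 = 0.24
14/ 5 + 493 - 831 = -1676/5 = -335.20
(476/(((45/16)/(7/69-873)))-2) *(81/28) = -137615367/322 = -427376.92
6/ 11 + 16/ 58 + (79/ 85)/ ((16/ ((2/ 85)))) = 15168801/18438200 = 0.82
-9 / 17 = -0.53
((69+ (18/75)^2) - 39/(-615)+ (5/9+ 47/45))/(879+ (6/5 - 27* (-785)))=906113/282838500 = 0.00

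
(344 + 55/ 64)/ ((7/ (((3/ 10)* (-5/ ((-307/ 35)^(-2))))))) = -5685.59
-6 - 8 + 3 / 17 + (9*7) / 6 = -113/34 = -3.32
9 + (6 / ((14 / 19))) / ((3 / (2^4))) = 367/7 = 52.43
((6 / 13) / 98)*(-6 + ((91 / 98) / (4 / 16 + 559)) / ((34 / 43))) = -0.03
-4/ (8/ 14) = -7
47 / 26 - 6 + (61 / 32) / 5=-7927/2080 = -3.81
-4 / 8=-1/2 = -0.50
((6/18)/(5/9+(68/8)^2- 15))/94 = 6/97807 = 0.00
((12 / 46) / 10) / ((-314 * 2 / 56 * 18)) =-7/54165 = 0.00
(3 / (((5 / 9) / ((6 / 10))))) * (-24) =-1944/25 = -77.76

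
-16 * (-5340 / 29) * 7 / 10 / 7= 8544/29 = 294.62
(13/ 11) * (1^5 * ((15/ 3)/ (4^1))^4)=8125/2816 = 2.89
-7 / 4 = -1.75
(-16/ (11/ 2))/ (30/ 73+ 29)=-2336/23617 = -0.10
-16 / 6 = -8/3 = -2.67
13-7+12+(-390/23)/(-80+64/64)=18.21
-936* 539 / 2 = -252252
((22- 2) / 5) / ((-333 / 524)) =-2096/333 = -6.29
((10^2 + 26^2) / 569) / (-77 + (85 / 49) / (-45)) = -171108/9665603 = -0.02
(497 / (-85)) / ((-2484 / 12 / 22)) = 10934/17595 = 0.62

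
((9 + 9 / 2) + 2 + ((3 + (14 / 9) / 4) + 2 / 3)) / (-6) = -3.26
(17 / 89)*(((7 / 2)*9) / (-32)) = -1071/5696 = -0.19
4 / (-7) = -4/7 = -0.57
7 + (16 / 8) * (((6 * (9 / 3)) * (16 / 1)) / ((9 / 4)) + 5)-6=267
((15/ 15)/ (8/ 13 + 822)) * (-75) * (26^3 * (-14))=22434.30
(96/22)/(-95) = -48/1045 = -0.05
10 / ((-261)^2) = 10/68121 = 0.00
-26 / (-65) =2/5 = 0.40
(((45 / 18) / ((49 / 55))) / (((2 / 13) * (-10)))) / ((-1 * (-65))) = -11/392 = -0.03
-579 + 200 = -379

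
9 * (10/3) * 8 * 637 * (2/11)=305760/11 = 27796.36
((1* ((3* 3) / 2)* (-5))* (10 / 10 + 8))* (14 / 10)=-567/2 = -283.50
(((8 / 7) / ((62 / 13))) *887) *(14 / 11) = 92248/341 = 270.52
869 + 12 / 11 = 9571/11 = 870.09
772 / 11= 70.18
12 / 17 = 0.71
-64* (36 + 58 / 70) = -82496/35 = -2357.03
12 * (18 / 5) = 216/5 = 43.20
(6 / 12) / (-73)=-1/146 = -0.01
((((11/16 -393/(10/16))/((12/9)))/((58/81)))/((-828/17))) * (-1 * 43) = -991764513/1707520 = -580.82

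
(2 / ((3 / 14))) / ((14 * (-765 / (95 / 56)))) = -19/12852 = 0.00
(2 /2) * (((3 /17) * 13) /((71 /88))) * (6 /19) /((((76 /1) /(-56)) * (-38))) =144144/8278813 = 0.02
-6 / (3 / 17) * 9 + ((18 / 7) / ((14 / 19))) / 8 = -119781/392 = -305.56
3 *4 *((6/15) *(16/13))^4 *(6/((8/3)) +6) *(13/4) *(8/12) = 17301504/1373125 = 12.60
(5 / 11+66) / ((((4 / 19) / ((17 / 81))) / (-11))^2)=838909489/104976 = 7991.44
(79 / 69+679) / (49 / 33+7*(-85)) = -258115/225239 = -1.15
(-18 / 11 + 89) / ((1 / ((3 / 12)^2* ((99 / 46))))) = 8649/736 = 11.75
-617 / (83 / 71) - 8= -44471/83 = -535.80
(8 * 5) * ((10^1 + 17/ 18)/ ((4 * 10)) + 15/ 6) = 1997/18 = 110.94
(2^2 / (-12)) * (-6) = 2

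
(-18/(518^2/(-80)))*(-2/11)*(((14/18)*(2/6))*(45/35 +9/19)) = -6240/14019929 = 0.00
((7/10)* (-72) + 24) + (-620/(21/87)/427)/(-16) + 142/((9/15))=210.64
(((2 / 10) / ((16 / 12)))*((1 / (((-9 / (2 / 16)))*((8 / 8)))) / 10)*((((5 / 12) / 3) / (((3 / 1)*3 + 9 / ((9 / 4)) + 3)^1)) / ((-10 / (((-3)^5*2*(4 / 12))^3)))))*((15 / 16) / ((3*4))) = -19683/327680 = -0.06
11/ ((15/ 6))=22/5 = 4.40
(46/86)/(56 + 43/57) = 1311/139105 = 0.01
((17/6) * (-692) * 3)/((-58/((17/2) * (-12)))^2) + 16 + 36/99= -168138522/9251 = -18175.17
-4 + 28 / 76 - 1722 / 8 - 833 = -79943/76 = -1051.88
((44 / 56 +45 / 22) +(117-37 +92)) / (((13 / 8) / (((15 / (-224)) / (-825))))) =6731/770770 = 0.01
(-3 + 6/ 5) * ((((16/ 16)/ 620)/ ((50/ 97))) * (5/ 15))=-291/155000 = 0.00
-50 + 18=-32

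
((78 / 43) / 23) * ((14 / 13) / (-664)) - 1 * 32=-5253589/164174 = -32.00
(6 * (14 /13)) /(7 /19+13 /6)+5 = 28361/3757 = 7.55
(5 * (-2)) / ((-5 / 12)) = 24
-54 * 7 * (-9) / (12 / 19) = 10773/2 = 5386.50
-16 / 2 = -8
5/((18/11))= 55/18 = 3.06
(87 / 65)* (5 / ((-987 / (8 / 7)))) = -232/29939 = -0.01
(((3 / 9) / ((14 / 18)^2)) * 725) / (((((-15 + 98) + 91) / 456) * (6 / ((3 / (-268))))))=-12825/6566 = -1.95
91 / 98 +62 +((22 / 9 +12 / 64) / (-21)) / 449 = 62.93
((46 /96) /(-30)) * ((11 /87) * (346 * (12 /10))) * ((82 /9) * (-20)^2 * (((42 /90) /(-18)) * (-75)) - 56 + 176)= -638721017/105705 = -6042.49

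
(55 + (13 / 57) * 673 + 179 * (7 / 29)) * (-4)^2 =6656912/1653 = 4027.17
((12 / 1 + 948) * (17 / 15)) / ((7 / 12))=1865.14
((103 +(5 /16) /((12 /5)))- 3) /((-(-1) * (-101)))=-19225/19392 = -0.99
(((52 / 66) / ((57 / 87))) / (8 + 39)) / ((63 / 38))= 1508/97713 = 0.02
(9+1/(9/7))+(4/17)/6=1502/153 = 9.82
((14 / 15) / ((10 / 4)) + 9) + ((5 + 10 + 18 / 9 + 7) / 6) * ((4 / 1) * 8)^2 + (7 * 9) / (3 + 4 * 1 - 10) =306328/75 = 4084.37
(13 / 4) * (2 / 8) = 13/16 = 0.81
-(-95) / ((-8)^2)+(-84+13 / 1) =-4449/64 = -69.52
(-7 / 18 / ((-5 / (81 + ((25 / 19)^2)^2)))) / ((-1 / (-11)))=421445101/5864445 = 71.86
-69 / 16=-4.31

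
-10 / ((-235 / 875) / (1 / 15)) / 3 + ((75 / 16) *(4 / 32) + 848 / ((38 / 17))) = 391723927/1028736 = 380.78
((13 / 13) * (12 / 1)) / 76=3/19 = 0.16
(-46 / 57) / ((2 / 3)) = -23/19 = -1.21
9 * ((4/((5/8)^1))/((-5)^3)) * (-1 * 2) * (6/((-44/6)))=-5184/6875 = -0.75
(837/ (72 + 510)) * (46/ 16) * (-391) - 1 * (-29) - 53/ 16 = -617295/388 = -1590.97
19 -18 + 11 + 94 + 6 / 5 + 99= 1031/5 = 206.20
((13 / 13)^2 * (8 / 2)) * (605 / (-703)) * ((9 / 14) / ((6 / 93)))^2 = -47093805/137788 = -341.78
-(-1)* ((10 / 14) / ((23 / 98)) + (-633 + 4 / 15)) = -217243/345 = -629.69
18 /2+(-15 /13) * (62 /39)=7.17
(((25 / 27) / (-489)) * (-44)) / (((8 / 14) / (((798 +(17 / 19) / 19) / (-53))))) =-554582875/252612999 = -2.20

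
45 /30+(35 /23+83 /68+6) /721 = 1705139/1127644 = 1.51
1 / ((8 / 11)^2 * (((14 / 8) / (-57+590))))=64493/112 = 575.83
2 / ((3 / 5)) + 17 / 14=191/42 = 4.55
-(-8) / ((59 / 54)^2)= 23328/3481 = 6.70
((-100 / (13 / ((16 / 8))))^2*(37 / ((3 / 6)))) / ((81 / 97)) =287120000/13689 = 20974.51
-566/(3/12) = -2264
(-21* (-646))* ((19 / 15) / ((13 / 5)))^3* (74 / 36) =573803363/177957 = 3224.39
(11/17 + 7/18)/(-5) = -317/1530 = -0.21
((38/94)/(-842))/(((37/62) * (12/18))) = -1767/1464238 = 0.00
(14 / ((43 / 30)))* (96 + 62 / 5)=45528/43 = 1058.79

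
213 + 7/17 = 3628/17 = 213.41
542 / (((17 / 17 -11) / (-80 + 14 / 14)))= 21409/5 = 4281.80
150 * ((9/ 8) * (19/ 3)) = 4275/4 = 1068.75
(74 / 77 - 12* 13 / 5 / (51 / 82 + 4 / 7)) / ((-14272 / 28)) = 3320719/67212200 = 0.05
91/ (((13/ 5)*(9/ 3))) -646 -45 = -2038/3 = -679.33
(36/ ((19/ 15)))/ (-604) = -135/2869 = -0.05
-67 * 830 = -55610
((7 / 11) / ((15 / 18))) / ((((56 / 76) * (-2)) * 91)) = -57/10010 = -0.01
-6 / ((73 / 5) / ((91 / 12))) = -455/146 = -3.12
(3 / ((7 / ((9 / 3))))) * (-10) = -90/7 = -12.86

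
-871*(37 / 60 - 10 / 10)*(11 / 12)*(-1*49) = -10797787/720 = -14996.93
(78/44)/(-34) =-39/748 = -0.05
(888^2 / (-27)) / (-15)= 87616/45 = 1947.02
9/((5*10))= 9/50 = 0.18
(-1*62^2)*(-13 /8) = 12493/2 = 6246.50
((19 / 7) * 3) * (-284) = -16188/7 = -2312.57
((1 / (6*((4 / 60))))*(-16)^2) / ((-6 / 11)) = -3520/3 = -1173.33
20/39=0.51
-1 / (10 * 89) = -1/890 = 0.00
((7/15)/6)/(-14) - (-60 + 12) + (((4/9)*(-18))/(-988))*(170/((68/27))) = 2158133/44460 = 48.54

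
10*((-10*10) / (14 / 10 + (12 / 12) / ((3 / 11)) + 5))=-15000/151 = -99.34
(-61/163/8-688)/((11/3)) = -2691639/14344 = -187.65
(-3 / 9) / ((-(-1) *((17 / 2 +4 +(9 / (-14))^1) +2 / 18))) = -21/754 = -0.03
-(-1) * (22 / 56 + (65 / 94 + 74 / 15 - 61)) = -1085351/19740 = -54.98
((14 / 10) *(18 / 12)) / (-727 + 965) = 3/340 = 0.01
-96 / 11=-8.73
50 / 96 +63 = 3049/48 = 63.52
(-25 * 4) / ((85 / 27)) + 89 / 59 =-30.26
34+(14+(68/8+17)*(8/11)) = 732/11 = 66.55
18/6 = 3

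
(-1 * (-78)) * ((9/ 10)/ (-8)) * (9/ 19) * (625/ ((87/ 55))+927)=-15140034/2755 = -5495.48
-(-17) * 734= 12478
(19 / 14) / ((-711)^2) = 19/7077294 = 0.00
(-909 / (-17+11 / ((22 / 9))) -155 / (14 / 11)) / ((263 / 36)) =-6.72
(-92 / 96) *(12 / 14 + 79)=-12857/168 = -76.53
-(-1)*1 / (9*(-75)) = -1/675 = 0.00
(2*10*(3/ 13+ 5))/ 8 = 170/13 = 13.08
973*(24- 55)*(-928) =27991264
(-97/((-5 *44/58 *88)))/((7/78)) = 109707/33880 = 3.24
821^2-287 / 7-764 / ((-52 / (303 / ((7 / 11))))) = 61970603/91 = 680995.64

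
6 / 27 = 2/9 = 0.22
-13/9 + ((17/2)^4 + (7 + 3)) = 752921/144 = 5228.62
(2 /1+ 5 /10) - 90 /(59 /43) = -7445/118 = -63.09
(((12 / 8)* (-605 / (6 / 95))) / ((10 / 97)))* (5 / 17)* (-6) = 16725225/68 = 245959.19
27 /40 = 0.68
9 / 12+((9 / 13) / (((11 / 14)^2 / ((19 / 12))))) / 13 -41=-3281117/81796 = -40.11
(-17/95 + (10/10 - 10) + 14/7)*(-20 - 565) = 79794/19 = 4199.68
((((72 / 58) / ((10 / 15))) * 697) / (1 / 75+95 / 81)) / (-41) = -26.69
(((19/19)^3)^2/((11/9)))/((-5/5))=-9/11 = -0.82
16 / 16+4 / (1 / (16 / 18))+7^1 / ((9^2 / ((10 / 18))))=3356/729 = 4.60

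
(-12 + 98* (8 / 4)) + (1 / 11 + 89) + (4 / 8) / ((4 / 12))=6041/22 = 274.59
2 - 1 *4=-2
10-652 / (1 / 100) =-65190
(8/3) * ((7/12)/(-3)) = -14/27 = -0.52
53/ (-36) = -1.47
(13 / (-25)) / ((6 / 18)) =-39/25 = -1.56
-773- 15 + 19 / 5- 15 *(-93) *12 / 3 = 23979/5 = 4795.80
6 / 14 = 3/7 = 0.43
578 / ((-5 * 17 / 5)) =-34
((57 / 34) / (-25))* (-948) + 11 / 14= 382927/5950 = 64.36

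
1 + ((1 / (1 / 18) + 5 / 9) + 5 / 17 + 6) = 3955/153 = 25.85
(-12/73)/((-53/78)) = 936/3869 = 0.24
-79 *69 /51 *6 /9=-3634/51 = -71.25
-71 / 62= -1.15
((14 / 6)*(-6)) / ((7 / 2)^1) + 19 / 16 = -45/16 = -2.81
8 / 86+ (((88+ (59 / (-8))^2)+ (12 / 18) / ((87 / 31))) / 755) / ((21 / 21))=152891903/542295360 = 0.28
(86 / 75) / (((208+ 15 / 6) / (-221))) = -38012/31575 = -1.20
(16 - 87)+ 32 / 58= -2043/29 = -70.45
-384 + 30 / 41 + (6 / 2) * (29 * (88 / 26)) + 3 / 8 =-377073/4264 = -88.43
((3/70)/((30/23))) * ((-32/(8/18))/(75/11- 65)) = 2277/56000 = 0.04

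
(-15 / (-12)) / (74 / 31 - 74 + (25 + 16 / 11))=-1705/61596 = -0.03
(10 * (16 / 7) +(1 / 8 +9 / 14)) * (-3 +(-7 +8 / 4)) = -189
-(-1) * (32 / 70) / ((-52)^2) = 1/5915 = 0.00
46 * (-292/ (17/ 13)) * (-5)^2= -4365400/17 = -256788.24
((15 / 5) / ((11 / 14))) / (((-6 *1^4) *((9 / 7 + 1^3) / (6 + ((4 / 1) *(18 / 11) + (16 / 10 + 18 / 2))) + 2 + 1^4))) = -62377/303743 = -0.21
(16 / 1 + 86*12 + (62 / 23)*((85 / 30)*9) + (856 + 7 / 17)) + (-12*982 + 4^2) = -3829786/391 = -9794.85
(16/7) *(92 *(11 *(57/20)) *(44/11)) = 922944/35 = 26369.83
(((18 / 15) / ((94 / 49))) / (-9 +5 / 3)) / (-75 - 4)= 441/408430 = 0.00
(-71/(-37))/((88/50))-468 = -760129/1628 = -466.91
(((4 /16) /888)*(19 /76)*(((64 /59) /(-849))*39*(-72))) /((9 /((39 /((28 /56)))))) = 1352/617789 = 0.00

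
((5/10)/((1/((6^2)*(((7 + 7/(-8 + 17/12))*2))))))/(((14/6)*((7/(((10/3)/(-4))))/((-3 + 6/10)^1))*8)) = 1809/553 = 3.27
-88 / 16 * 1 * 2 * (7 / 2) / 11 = -7/2 = -3.50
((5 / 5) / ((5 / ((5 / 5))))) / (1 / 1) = 1/5 = 0.20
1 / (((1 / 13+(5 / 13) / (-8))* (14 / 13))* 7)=676/147 = 4.60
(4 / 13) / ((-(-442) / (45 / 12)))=15/5746 = 0.00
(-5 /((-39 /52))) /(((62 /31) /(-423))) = -1410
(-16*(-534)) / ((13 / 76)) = 649344/13 = 49949.54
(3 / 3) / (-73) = -1/73 = -0.01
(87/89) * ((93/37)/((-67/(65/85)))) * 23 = -2419209/3750727 = -0.64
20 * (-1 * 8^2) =-1280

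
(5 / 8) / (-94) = -5/752 = -0.01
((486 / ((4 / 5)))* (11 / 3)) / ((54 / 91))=15015/4 = 3753.75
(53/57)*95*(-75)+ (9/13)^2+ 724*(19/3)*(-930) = -721796384/169 = -4270984.52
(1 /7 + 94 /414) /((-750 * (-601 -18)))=268/336349125 = 0.00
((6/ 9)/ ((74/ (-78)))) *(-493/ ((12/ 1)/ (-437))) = -2800733/222 = -12615.91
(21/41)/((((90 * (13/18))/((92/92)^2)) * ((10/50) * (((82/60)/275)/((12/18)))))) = 115500/21853 = 5.29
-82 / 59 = -1.39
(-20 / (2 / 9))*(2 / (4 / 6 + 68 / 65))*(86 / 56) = -377325/2338 = -161.39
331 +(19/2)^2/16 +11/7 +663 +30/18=1347869/1344 = 1002.88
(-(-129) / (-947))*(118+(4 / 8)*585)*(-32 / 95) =18.84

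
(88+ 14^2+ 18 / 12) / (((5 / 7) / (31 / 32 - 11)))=-1283037/320 = -4009.49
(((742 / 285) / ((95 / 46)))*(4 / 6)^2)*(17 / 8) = 290122/243675 = 1.19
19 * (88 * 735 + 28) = 1229452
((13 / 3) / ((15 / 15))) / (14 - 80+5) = -13/183 = -0.07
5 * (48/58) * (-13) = -1560/29 = -53.79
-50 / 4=-25/2 = -12.50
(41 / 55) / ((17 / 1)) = 41/935 = 0.04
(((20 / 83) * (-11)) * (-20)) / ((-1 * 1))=-4400/83 = -53.01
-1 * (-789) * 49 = 38661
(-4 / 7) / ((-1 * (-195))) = -4/1365 = 0.00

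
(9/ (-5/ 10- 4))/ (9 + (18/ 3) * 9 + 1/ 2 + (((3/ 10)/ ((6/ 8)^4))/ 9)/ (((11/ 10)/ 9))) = -1188/38231 = -0.03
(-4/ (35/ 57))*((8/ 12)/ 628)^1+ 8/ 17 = 43314/93415 = 0.46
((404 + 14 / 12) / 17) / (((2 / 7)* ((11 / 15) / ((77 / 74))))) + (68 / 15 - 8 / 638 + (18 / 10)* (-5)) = 161298307/1416360 = 113.88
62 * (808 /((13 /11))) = 551056/13 = 42388.92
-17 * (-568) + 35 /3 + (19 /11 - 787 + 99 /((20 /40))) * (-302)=6171793/33 = 187024.03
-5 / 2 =-2.50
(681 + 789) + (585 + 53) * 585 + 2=374702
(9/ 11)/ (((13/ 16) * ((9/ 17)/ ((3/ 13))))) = 816/1859 = 0.44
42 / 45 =14/15 = 0.93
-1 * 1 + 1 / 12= -11/12 = -0.92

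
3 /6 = 1/2 = 0.50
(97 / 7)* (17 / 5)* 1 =1649/35 = 47.11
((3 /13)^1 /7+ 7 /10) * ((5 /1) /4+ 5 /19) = 15341/13832 = 1.11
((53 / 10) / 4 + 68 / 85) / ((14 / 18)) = 153/56 = 2.73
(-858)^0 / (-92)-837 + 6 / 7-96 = -600307/644 = -932.15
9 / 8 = 1.12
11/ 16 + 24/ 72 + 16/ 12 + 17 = 929/48 = 19.35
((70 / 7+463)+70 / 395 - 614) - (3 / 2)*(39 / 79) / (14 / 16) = -78343/553 = -141.67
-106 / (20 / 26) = -689/5 = -137.80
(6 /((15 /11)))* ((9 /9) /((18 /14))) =154/45 = 3.42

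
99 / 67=1.48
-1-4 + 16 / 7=-19/7 = -2.71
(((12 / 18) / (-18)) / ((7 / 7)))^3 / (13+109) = -1/2401326 = 0.00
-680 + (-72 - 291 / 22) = -16835/22 = -765.23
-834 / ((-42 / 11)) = 1529/7 = 218.43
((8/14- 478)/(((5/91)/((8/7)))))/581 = -347568/20335 = -17.09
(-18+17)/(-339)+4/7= 1363/2373 = 0.57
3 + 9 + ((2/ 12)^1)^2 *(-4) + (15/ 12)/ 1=473/36 = 13.14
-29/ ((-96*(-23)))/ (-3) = 29/6624 = 0.00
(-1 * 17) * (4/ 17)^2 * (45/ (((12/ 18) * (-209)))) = 1080/3553 = 0.30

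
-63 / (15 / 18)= -378/5 = -75.60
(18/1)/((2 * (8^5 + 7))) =3/10925 = 0.00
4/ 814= 2/407 = 0.00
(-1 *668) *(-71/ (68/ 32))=379424/17 = 22319.06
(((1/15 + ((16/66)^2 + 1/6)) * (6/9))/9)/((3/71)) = 225851/441045 = 0.51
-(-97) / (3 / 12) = 388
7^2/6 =49/6 = 8.17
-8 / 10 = -4/5 = -0.80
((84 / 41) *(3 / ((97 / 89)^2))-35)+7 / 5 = -54828732/1928845 = -28.43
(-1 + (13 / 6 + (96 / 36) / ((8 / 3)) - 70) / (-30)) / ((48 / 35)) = 1547/1728 = 0.90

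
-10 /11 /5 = -2/11 = -0.18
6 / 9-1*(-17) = 53/3 = 17.67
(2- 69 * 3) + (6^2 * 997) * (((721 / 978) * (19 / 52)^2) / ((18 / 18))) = 3327.60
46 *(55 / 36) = 1265/18 = 70.28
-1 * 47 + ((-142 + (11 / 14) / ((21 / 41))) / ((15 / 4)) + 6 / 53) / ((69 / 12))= -143788073/2687895 = -53.49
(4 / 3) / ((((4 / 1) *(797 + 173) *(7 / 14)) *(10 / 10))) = 1/1455 = 0.00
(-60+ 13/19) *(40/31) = -45080/589 = -76.54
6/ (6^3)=1/36 = 0.03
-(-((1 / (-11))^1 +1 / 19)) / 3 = -8/627 = -0.01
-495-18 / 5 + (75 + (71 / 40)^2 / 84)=-56926799/134400 = -423.56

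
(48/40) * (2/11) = 12/55 = 0.22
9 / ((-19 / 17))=-153/19 = -8.05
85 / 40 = 17/8 = 2.12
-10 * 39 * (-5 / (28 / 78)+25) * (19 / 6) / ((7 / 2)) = -191425/49 = -3906.63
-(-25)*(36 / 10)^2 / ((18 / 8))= 144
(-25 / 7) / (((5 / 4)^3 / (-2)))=128/35 = 3.66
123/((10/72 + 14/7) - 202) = -4428/7195 = -0.62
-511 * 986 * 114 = -57438444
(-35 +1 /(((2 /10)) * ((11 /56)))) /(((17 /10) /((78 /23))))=-19.04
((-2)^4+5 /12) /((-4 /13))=-2561/48 = -53.35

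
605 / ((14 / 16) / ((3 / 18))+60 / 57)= 45980/479 = 95.99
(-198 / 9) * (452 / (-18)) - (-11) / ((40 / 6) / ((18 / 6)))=100331/180 = 557.39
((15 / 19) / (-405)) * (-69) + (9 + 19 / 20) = 34489/3420 = 10.08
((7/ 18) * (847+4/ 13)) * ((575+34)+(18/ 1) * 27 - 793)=11642855/117 = 99511.58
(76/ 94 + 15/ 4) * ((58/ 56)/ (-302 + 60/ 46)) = -571619/36405824 = -0.02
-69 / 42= -23/14 = -1.64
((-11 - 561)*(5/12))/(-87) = 715/261 = 2.74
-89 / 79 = -1.13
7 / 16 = 0.44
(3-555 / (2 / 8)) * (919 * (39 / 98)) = -79459497/98 = -810811.19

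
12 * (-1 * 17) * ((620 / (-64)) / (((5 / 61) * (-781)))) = -96441/3124 = -30.87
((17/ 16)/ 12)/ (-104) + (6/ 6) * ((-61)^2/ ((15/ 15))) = 3721.00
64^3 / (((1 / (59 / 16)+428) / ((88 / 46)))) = 170131456/145291 = 1170.97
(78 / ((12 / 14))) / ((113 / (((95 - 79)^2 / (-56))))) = -416/113 = -3.68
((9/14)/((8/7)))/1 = 9/16 = 0.56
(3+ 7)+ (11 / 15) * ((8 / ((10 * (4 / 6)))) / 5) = 1272/125 = 10.18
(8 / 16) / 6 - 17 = -203/12 = -16.92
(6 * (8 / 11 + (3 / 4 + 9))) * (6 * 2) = 754.36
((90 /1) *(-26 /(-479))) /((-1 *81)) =-260/4311 = -0.06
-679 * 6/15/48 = -679/120 = -5.66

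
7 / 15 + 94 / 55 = 359/165 = 2.18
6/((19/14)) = 84/19 = 4.42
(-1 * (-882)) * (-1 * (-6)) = 5292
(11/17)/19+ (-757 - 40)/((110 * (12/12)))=-256221/35530 = -7.21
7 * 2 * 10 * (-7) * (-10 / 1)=9800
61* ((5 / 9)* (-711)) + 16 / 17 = -409599/17 = -24094.06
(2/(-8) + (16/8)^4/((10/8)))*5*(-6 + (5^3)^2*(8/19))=15673193/38 = 412452.45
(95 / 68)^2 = 9025/4624 = 1.95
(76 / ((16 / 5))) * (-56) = -1330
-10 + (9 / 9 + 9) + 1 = 1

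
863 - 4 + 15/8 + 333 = 9551/8 = 1193.88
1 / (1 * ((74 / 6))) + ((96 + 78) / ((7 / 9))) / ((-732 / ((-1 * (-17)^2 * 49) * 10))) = 97680738/2257 = 43279.02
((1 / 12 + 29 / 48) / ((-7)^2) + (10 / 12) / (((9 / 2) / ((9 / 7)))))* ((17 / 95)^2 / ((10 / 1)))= 171377/212268000 = 0.00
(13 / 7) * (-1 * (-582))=7566/7 = 1080.86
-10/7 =-1.43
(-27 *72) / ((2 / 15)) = -14580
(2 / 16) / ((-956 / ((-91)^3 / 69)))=753571/527712 = 1.43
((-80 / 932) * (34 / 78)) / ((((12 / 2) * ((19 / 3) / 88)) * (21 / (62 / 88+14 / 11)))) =-9860/1208571 = -0.01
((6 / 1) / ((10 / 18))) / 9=6/5 = 1.20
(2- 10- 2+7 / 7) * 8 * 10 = -720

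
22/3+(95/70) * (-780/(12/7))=-3661/6 = -610.17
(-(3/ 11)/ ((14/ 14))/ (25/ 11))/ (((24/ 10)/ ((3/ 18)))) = -0.01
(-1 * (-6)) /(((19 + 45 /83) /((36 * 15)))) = 134460/811 = 165.80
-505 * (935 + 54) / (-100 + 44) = 499445/56 = 8918.66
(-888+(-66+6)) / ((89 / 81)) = -76788/89 = -862.79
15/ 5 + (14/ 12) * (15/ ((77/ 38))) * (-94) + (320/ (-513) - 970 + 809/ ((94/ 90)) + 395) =-161749667/265221 = -609.87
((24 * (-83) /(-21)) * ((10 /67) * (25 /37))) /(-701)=-166000/12164453 = -0.01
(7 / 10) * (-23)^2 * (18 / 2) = 33327/10 = 3332.70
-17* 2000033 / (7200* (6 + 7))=-34000561/93600 = -363.25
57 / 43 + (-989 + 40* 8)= -28710/43 = -667.67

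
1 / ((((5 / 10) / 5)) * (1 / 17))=170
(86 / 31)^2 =7396/961 = 7.70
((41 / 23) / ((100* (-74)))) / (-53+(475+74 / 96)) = -246/431733575 = 0.00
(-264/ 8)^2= 1089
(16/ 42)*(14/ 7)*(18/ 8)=12/7 = 1.71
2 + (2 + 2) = 6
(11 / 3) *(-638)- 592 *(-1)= -5242/3 = -1747.33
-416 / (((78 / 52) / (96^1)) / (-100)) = 2662400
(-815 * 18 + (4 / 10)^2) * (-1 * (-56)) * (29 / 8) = -74449438/25 = -2977977.52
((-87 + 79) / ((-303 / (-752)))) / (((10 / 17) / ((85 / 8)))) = -108664/303 = -358.63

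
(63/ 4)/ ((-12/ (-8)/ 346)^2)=838012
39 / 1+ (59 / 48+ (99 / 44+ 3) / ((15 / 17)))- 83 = -8837/240 = -36.82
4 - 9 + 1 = -4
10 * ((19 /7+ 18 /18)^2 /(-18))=-3380/441 = -7.66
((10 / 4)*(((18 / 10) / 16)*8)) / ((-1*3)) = -3/4 = -0.75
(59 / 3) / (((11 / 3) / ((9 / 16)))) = 531/176 = 3.02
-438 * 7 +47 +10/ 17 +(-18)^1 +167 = -48780/17 = -2869.41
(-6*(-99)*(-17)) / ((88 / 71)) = -32589/4 = -8147.25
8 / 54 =4/27 = 0.15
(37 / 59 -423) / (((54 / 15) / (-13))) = 809900/531 = 1525.24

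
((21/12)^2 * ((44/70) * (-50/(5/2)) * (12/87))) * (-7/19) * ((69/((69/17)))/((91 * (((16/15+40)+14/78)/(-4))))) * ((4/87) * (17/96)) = -15895/55079613 = 0.00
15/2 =7.50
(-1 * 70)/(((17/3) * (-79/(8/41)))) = 1680/55063 = 0.03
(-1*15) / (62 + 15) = -15/77 = -0.19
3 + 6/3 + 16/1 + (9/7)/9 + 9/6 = 317/14 = 22.64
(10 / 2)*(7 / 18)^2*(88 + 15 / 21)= 805/12 = 67.08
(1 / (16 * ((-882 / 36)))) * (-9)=9/392 = 0.02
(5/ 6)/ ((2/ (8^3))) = 640/3 = 213.33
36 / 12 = 3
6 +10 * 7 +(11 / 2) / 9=1379/18 = 76.61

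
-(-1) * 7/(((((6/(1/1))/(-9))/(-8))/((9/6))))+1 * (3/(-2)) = 249/2 = 124.50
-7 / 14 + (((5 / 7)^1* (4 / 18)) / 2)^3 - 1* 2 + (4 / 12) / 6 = -611101/250047 = -2.44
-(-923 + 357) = 566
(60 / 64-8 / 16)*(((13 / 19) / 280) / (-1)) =-13/12160 = 0.00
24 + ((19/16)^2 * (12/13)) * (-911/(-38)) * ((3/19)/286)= 11429895/475904 = 24.02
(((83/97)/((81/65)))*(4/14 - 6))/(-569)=215800/31294431 = 0.01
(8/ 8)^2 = 1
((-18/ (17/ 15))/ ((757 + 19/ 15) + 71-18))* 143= -579150/206873 = -2.80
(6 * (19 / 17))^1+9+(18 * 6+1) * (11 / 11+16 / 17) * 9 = 1920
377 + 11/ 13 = 4912/13 = 377.85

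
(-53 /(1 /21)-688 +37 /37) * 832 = -1497600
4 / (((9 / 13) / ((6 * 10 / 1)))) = 1040/3 = 346.67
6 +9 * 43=393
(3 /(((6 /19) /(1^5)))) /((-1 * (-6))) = 19/12 = 1.58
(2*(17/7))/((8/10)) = 85/14 = 6.07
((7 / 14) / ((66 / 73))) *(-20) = -365/33 = -11.06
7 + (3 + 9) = 19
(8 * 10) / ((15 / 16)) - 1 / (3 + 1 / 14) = 10966/129 = 85.01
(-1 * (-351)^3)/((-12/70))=-504508095/2 = -252254047.50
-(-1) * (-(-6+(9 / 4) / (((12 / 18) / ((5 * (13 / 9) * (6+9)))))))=-2877/8 = -359.62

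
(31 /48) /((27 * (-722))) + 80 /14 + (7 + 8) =135678023/6549984 = 20.71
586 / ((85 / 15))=103.41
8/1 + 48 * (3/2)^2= 116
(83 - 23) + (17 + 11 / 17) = 1320/17 = 77.65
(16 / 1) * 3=48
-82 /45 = -1.82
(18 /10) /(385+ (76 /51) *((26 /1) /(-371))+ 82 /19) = 3235491/699605465 = 0.00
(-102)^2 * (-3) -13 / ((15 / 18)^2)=-780768/25 = -31230.72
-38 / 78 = -19/39 = -0.49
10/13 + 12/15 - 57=-55.43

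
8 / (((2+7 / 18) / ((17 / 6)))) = 408/43 = 9.49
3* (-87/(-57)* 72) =6264/19 = 329.68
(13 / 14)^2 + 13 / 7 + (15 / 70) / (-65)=34603/12740 = 2.72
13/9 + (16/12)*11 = 145/9 = 16.11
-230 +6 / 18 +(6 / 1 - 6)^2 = -689/3 = -229.67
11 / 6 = 1.83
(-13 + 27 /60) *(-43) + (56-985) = -7787/20 = -389.35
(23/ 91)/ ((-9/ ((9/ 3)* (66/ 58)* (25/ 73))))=-6325/192647 = -0.03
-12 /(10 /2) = -12/5 = -2.40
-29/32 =-0.91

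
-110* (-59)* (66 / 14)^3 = 233231130/343 = 679974.14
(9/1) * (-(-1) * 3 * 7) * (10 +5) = 2835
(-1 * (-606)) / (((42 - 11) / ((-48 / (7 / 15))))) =-2010.69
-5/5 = -1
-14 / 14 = -1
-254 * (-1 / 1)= 254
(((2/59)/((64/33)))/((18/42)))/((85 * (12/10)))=77/192576 = 0.00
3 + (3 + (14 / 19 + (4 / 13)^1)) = 1740/247 = 7.04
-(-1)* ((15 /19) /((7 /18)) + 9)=1467/133 = 11.03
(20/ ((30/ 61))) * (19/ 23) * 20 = 46360/69 = 671.88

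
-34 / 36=-17/18 = -0.94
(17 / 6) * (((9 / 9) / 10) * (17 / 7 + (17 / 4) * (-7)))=-867/112 = -7.74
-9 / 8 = -1.12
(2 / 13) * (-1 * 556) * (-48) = 53376/13 = 4105.85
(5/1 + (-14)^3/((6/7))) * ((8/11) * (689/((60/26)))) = -343554692/495 = -694049.88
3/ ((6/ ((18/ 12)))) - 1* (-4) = 19/4 = 4.75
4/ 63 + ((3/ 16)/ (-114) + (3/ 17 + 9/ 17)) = 499921/651168 = 0.77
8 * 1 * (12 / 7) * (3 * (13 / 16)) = 234/7 = 33.43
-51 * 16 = -816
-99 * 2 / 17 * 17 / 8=-99/4 = -24.75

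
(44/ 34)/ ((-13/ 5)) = -110/221 = -0.50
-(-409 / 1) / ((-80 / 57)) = -291.41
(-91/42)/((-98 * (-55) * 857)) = -13/27715380 = 0.00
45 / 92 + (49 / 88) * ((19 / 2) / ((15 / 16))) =93077/15180 = 6.13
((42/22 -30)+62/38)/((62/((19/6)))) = -2765/2046 = -1.35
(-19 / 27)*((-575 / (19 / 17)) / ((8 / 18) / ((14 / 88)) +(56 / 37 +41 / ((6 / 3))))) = 297850/20409 = 14.59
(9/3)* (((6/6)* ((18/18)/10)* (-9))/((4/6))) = -81/20 = -4.05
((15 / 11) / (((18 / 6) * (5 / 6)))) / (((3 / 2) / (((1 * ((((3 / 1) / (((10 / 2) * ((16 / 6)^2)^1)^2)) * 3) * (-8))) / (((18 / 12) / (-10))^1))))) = 243/1760 = 0.14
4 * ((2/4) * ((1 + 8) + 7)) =32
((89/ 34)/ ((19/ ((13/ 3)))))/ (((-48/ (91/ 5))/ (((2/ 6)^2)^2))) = -105287/37674720 = 0.00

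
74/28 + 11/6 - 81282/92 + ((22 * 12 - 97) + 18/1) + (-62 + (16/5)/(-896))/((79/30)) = -4761791/6636 = -717.57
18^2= 324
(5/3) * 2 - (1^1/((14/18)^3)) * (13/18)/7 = 44861/14406 = 3.11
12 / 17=0.71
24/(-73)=-24/73 = -0.33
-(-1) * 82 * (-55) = -4510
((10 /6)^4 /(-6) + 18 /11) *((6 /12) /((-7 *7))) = -1873/523908 = 0.00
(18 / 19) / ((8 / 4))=9/19 = 0.47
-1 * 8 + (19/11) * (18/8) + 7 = 127/44 = 2.89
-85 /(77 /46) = -50.78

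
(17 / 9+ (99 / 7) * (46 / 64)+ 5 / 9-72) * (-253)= 30291943/2016 = 15025.77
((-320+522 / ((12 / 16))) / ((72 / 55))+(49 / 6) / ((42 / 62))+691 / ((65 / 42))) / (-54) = -872551/63180 = -13.81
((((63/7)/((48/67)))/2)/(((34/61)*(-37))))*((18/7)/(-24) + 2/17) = -61305/19161856 = 0.00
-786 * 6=-4716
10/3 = 3.33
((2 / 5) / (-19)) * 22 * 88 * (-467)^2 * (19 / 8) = -105555076/5 = -21111015.20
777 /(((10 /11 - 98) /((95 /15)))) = -50.68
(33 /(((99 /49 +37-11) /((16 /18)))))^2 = 18593344/16966161 = 1.10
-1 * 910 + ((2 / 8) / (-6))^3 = -12579841/13824 = -910.00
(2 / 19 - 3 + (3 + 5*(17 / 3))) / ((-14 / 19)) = -38.60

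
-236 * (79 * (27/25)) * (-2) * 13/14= 6544044/175 = 37394.54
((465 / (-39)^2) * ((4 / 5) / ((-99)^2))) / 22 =62/54660177 = 0.00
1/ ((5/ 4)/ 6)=4.80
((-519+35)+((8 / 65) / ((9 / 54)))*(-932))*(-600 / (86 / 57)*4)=24240960/13 = 1864689.23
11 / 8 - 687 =-5485/8 = -685.62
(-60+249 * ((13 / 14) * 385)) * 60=5337450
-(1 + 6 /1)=-7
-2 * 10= -20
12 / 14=6/7 = 0.86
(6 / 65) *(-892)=-5352/65 = -82.34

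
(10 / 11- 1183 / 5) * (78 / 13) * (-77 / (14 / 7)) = 272223/5 = 54444.60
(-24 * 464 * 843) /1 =-9387648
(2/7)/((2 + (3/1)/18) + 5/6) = 2/21 = 0.10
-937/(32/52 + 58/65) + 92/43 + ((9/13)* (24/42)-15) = -34728745/54782 = -633.94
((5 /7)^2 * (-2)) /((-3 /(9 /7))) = 150/343 = 0.44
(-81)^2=6561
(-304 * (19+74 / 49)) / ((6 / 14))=-101840/7 = -14548.57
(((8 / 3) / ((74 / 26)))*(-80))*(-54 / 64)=2340/37 = 63.24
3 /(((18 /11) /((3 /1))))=11/2 = 5.50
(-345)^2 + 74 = 119099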